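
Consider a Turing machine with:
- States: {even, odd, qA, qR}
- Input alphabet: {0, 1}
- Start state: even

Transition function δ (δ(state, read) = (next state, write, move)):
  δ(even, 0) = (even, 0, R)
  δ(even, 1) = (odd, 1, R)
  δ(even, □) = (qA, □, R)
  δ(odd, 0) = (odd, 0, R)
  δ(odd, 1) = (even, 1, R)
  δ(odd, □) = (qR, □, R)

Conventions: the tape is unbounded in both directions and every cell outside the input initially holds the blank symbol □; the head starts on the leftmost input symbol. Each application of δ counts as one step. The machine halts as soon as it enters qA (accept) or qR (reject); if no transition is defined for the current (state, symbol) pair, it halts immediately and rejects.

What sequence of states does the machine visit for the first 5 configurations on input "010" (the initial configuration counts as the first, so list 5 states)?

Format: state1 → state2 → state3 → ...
Step 0: [even]010 (head at position 0)
Step 1: δ(even, 0) = (even, 0, R)  ⊢  0[even]10 (head at position 1)
Step 2: δ(even, 1) = (odd, 1, R)  ⊢  01[odd]0 (head at position 2)
Step 3: δ(odd, 0) = (odd, 0, R)  ⊢  010[odd]□ (head at position 3)
Step 4: δ(odd, □) = (qR, □, R)  ⊢  010□[qR]□ (head at position 4)
Reading off the states of these 5 configurations: even → even → odd → odd → qR

Final answer: even → even → odd → odd → qR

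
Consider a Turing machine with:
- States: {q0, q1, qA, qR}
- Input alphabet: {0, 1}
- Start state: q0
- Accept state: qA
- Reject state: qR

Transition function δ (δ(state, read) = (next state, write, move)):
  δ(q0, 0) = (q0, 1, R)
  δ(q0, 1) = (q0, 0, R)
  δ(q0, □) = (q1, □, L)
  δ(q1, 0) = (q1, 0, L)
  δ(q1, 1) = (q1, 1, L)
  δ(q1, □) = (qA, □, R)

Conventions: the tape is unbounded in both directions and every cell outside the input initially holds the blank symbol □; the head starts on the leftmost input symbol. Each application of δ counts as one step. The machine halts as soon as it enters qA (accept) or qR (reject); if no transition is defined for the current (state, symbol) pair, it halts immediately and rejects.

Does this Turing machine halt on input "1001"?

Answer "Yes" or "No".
Step 0: [q0]1001 (head at position 0)
Step 1: δ(q0, 1) = (q0, 0, R)  ⊢  0[q0]001 (head at position 1)
Step 2: δ(q0, 0) = (q0, 1, R)  ⊢  01[q0]01 (head at position 2)
Step 3: δ(q0, 0) = (q0, 1, R)  ⊢  011[q0]1 (head at position 3)
Step 4: δ(q0, 1) = (q0, 0, R)  ⊢  0110[q0]□ (head at position 4)
Step 5: δ(q0, □) = (q1, □, L)  ⊢  011[q1]0□ (head at position 3)
Step 6: δ(q1, 0) = (q1, 0, L)  ⊢  01[q1]10□ (head at position 2)
Step 7: δ(q1, 1) = (q1, 1, L)  ⊢  0[q1]110□ (head at position 1)
Step 8: δ(q1, 1) = (q1, 1, L)  ⊢  [q1]0110□ (head at position 0)
Step 9: δ(q1, 0) = (q1, 0, L)  ⊢  [q1]□0110□ (head at position -1)
Step 10: δ(q1, □) = (qA, □, R)  ⊢  □[qA]0110□ (head at position 0)
The machine is in qA, so it halts and accepts.
It halts after 10 steps.

Final answer: Yes - halts after 10 steps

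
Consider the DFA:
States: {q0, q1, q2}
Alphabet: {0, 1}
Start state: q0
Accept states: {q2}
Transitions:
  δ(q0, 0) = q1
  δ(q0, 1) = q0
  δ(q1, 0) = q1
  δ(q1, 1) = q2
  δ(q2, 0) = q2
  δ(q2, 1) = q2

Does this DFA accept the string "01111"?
Processing string "01111":
  q0 --0--> q1
  q1 --1--> q2
  q2 --1--> q2
  q2 --1--> q2
  q2 --1--> q2
Final state: q2
Accept states: {q2}
q2 is an accept state, so the string is accepted.

Final answer: Yes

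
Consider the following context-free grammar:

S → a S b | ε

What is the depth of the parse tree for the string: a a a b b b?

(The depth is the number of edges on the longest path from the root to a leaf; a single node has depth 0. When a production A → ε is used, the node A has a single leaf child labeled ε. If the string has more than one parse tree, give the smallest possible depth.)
The only parse tree applies S → a S b 3 times (once per matching a…b pair) and then S → ε.
The S nodes sit at depths 0, 1, …, 3; the innermost S (depth 3) has the single child ε at depth 4.
The terminal leaves a, b are at depths 1..3, so the longest root-to-leaf path is S → S → … → S → ε with 4 edges.
Depth = 4.

Final answer: 4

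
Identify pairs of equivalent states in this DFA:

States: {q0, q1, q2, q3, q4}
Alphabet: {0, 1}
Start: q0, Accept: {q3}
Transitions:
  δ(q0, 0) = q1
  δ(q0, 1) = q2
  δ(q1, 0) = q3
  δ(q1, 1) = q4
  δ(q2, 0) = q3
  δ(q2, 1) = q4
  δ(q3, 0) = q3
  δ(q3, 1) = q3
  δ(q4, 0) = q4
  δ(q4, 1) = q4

Using the table-filling algorithm:
Round 0 – mark pairs where exactly one state is accepting: (q0,q3), (q1,q3), (q2,q3), (q3,q4)
Round 1 – newly marked: (q0,q1) [on 0: q1 vs q3, already marked]; (q0,q2) [on 0: q1 vs q3, already marked]; (q1,q4) [on 0: q3 vs q4, already marked]; (q2,q4) [on 0: q3 vs q4, already marked]
Round 2 – newly marked: (q0,q4) [on 0: q1 vs q4, already marked]
No further pairs can be marked.
(q1, q2) unmarked: δ(q1,0)=q3, δ(q2,0)=q3; δ(q1,1)=q4, δ(q2,1)=q4 → equivalent
Equivalent pairs: (q1, q2)

Final answer: Equivalent pairs: (q1, q2)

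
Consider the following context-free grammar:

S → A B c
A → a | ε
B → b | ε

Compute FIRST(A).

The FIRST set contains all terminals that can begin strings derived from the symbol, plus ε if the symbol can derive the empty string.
A → a contributes a; A → ε makes A nullable, contributing ε. FIRST(A) = {a, ε}.

Final answer: {a, ε}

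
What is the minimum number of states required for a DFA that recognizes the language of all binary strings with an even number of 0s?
Language: binary strings with an even number of 0s
Lower bound (Myhill–Nerode): the prefixes ε, 0 are pairwise distinguishable:
  ε vs 0: suffix ε distinguishes them (ε has zero 0s (accepted), 0 has one 0 (rejected))
So any DFA needs at least 2 states.
Upper bound: a DFA with 2 states exists (one state per class above).
Minimum states: 2

Final answer: 2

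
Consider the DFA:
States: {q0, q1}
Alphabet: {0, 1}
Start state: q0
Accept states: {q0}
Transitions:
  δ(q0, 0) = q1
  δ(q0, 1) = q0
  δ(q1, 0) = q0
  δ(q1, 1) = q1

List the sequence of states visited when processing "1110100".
Starting at q0
Read '1': q0 -> q0
Read '1': q0 -> q0
Read '1': q0 -> q0
Read '0': q0 -> q1
Read '1': q1 -> q1
Read '0': q1 -> q0
Read '0': q0 -> q1

Final answer: q0 -> q0 -> q0 -> q0 -> q1 -> q1 -> q0 -> q1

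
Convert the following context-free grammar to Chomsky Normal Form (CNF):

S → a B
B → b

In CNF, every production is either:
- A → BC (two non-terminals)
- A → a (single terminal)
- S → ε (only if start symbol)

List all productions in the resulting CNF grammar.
The grammar has no ε-productions or unit productions to eliminate.
S → a B has terminal a in a right-hand side of length ≥ 2: introduce T_a → a and use T_a in place of a.
B → b is already in CNF (single terminal) – keep it.
S → a B becomes S → T_a B.
Resulting CNF grammar (3 productions): T_a → a; B → b; S → T_a B

Final answer: T_a → a; B → b; S → T_a B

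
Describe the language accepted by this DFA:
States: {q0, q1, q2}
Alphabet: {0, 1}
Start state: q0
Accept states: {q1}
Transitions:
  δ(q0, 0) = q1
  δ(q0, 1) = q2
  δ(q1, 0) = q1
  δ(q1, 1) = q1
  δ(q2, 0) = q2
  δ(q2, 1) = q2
Analyzing the DFA structure:
Start state: q0
Accept states: {q1}
Interpreting what each state remembers (checking against the transitions):
  q0: nothing has been read yet
  q1: the first symbol was 0
  q2: the first symbol was 1 (trap state)
  δ(q0, 0): in q0 (nothing has been read yet), after reading 0 we have: the first symbol was 0 → q1
  δ(q0, 1): in q0 (nothing has been read yet), after reading 1 we have: the first symbol was 1 (trap state) → q2
  δ(q1, 0): in q1 (the first symbol was 0), after reading 0 we have: the first symbol was 0 → q1
  δ(q1, 1): in q1 (the first symbol was 0), after reading 1 we have: the first symbol was 0 → q1
  δ(q2, 0): in q2 (the first symbol was 1 (trap state)), after reading 0 we have: the first symbol was 1 (trap state) → q2
  δ(q2, 1): in q2 (the first symbol was 1 (trap state)), after reading 1 we have: the first symbol was 1 (trap state) → q2
A string is accepted iff it ends in {q1}, i.e. the first symbol was 0.
Language: All binary strings starting with 0

Final answer: All binary strings starting with 0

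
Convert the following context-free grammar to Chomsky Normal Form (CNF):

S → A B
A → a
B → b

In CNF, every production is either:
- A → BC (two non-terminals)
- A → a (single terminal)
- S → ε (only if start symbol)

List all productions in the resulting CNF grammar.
The grammar has no ε-productions or unit productions to eliminate.
S → A B is already in CNF (two non-terminals) – keep it.
A → a is already in CNF (single terminal) – keep it.
B → b is already in CNF (single terminal) – keep it.
Resulting CNF grammar (3 productions): A → a; B → b; S → A B

Final answer: A → a; B → b; S → A B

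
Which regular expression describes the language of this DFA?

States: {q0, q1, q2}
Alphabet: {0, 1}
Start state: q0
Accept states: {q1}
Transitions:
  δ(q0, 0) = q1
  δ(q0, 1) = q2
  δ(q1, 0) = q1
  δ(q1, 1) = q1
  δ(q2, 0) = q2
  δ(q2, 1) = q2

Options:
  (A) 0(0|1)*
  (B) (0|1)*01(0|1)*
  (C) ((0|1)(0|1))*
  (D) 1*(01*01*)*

Testing sample strings against the DFA:
  '11100' -> rejected
  '010' -> accepted
  '011' -> accepted
  '11' -> rejected
Checking each option for a counterexample:
  (A) 0(0|1)*: agrees with the DFA on all strings of length ≤ 4
  (B) (0|1)*01(0|1)*: '0' is accepted by the DFA but does not match the regex → eliminated
  (C) ((0|1)(0|1))*: ε is rejected by the DFA but matches the regex → eliminated
  (D) 1*(01*01*)*: ε is rejected by the DFA but matches the regex → eliminated
Only (A) 0(0|1)* is consistent with the DFA.

Final answer: (A) 0(0|1)*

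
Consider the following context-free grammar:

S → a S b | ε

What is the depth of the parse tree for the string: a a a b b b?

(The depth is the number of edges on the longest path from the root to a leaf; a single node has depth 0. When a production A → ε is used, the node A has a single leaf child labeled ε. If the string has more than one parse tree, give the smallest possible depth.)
The only parse tree applies S → a S b 3 times (once per matching a…b pair) and then S → ε.
The S nodes sit at depths 0, 1, …, 3; the innermost S (depth 3) has the single child ε at depth 4.
The terminal leaves a, b are at depths 1..3, so the longest root-to-leaf path is S → S → … → S → ε with 4 edges.
Depth = 4.

Final answer: 4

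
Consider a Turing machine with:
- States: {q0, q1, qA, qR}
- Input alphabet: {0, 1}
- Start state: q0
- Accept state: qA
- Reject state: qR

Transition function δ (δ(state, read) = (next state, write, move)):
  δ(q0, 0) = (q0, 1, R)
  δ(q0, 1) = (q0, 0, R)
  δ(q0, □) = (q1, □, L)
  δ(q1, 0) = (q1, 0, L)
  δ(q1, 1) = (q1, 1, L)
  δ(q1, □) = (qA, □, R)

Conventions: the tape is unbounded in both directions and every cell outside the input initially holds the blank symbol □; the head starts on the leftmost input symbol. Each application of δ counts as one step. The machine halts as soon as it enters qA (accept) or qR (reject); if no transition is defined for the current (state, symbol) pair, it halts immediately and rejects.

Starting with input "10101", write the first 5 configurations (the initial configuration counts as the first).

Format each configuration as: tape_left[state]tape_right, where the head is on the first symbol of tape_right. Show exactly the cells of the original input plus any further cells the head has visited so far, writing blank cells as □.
Step 0: [q0]10101 (head at position 0)
Step 1: δ(q0, 1) = (q0, 0, R)  ⊢  0[q0]0101 (head at position 1)
Step 2: δ(q0, 0) = (q0, 1, R)  ⊢  01[q0]101 (head at position 2)
Step 3: δ(q0, 1) = (q0, 0, R)  ⊢  010[q0]01 (head at position 3)
Step 4: δ(q0, 0) = (q0, 1, R)  ⊢  0101[q0]1 (head at position 4)

Final answer: [q0]10101 ⊢ 0[q0]0101 ⊢ 01[q0]101 ⊢ 010[q0]01 ⊢ 0101[q0]1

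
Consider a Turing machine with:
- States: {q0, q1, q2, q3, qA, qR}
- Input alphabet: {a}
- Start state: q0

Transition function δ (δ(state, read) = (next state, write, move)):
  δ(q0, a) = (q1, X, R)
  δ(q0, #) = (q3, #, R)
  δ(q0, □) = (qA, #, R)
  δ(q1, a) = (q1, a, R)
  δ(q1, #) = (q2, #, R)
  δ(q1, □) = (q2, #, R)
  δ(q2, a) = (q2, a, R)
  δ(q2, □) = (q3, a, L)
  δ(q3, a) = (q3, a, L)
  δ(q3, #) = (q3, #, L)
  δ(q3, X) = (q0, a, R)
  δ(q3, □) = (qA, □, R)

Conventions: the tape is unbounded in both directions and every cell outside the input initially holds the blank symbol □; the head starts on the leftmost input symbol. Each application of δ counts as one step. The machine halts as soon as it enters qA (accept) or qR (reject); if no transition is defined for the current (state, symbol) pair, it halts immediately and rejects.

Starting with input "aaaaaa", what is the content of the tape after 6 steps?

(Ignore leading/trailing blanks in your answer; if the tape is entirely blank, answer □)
Step 0: [q0]aaaaaa (head at position 0)
Step 1: δ(q0, a) = (q1, X, R)  ⊢  X[q1]aaaaa (head at position 1)
Step 2: δ(q1, a) = (q1, a, R)  ⊢  Xa[q1]aaaa (head at position 2)
Step 3: δ(q1, a) = (q1, a, R)  ⊢  Xaa[q1]aaa (head at position 3)
Step 4: δ(q1, a) = (q1, a, R)  ⊢  Xaaa[q1]aa (head at position 4)
Step 5: δ(q1, a) = (q1, a, R)  ⊢  Xaaaa[q1]a (head at position 5)
Step 6: δ(q1, a) = (q1, a, R)  ⊢  Xaaaaa[q1]□ (head at position 6)
Tape after 6 steps (ignoring surrounding blanks): Xaaaaa

Final answer: Tape: Xaaaaa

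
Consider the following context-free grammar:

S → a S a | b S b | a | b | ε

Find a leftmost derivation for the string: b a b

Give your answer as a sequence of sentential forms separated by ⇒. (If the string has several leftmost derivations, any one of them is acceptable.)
Start with S.
Step 1: the leftmost non-terminal is S; apply S → b S b:  b S b
Step 2: the leftmost non-terminal is S; apply S → a:  b a b

Final answer: S ⇒ b S b ⇒ b a b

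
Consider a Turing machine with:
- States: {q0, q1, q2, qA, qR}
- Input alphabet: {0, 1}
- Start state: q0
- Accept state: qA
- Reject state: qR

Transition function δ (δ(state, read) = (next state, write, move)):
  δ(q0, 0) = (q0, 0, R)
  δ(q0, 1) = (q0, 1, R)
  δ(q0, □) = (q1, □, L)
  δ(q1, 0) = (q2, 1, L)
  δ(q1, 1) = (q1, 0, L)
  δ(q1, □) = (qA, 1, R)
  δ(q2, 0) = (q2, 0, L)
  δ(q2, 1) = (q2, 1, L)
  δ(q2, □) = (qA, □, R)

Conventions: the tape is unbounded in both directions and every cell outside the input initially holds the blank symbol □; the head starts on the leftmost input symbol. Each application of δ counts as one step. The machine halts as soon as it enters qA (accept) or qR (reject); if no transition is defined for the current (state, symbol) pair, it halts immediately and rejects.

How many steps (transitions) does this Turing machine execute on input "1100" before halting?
Step 0: [q0]1100 (head at position 0)
Step 1: δ(q0, 1) = (q0, 1, R)  ⊢  1[q0]100 (head at position 1)
Step 2: δ(q0, 1) = (q0, 1, R)  ⊢  11[q0]00 (head at position 2)
Step 3: δ(q0, 0) = (q0, 0, R)  ⊢  110[q0]0 (head at position 3)
Step 4: δ(q0, 0) = (q0, 0, R)  ⊢  1100[q0]□ (head at position 4)
Step 5: δ(q0, □) = (q1, □, L)  ⊢  110[q1]0□ (head at position 3)
Step 6: δ(q1, 0) = (q2, 1, L)  ⊢  11[q2]01□ (head at position 2)
Step 7: δ(q2, 0) = (q2, 0, L)  ⊢  1[q2]101□ (head at position 1)
Step 8: δ(q2, 1) = (q2, 1, L)  ⊢  [q2]1101□ (head at position 0)
Step 9: δ(q2, 1) = (q2, 1, L)  ⊢  [q2]□1101□ (head at position -1)
Step 10: δ(q2, □) = (qA, □, R)  ⊢  □[qA]1101□ (head at position 0)
The machine is in qA, so it halts and accepts.
Number of transitions executed: 10.

Final answer: 10 steps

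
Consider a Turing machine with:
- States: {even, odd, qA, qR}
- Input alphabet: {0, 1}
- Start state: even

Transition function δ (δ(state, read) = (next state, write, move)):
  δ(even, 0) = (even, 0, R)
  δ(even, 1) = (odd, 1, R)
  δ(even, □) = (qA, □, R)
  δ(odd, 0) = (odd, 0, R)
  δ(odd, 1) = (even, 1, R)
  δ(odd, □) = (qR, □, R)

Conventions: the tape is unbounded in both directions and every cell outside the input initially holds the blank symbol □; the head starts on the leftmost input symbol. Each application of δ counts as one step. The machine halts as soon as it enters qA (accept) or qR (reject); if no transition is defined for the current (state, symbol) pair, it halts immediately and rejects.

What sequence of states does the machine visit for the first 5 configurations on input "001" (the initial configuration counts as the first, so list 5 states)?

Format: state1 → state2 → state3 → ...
Step 0: [even]001 (head at position 0)
Step 1: δ(even, 0) = (even, 0, R)  ⊢  0[even]01 (head at position 1)
Step 2: δ(even, 0) = (even, 0, R)  ⊢  00[even]1 (head at position 2)
Step 3: δ(even, 1) = (odd, 1, R)  ⊢  001[odd]□ (head at position 3)
Step 4: δ(odd, □) = (qR, □, R)  ⊢  001□[qR]□ (head at position 4)
Reading off the states of these 5 configurations: even → even → even → odd → qR

Final answer: even → even → even → odd → qR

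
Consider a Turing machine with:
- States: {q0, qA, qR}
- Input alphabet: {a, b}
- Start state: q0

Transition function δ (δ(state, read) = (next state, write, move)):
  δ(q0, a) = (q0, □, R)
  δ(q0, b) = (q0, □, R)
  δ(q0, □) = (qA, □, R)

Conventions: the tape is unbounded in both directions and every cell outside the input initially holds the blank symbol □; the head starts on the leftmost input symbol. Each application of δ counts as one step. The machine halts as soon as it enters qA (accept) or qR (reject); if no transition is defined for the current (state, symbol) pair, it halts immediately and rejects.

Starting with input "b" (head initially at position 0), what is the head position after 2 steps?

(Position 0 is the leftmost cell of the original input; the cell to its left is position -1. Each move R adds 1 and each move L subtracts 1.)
Step 0: [q0]b (head at position 0)
Step 1: δ(q0, b) = (q0, □, R)  ⊢  □[q0]□ (head at position 1)
Step 2: δ(q0, □) = (qA, □, R)  ⊢  □□[qA]□ (head at position 2)
Head position after 2 steps: 2

Final answer: Position 2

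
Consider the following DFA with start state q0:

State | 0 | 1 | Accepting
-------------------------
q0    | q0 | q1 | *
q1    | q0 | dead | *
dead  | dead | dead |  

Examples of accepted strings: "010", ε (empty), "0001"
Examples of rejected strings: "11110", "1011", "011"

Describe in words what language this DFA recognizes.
binary strings with no two consecutive 1s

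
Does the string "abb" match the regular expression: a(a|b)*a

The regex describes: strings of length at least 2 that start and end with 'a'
No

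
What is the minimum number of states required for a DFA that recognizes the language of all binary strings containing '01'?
Language: binary strings containing '01'
Lower bound (Myhill–Nerode): the prefixes ε, 0, 01 are pairwise distinguishable:
  ε vs 01: suffix ε distinguishes them (ε is rejected, 01 is accepted)
  0 vs 01: suffix ε distinguishes them (0 is rejected, 01 is accepted)
  ε vs 0: suffix 1 distinguishes them (ε·1 = 1 is rejected, 0·1 = 01 is accepted)
So any DFA needs at least 3 states.
Upper bound: a DFA with 3 states exists (one state per class above: 'no progress', 'last symbol 0', and 'seen 01' (accepting sink)).
Minimum states: 3

Final answer: 3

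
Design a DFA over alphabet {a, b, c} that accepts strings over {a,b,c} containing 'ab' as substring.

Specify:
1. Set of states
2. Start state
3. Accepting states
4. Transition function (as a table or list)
One valid DFA (any DFA recognizing the same language is acceptable):
States: {q0, q1, q2}
Start: q0
Accepting: {q2}
Transitions (accepting states marked with *):
State | a | b | c | Accepting
-----------------------------
q0    | q1 | q0 | q0 |  
q1    | q1 | q2 | q0 |  
q2    | q2 | q2 | q2 | *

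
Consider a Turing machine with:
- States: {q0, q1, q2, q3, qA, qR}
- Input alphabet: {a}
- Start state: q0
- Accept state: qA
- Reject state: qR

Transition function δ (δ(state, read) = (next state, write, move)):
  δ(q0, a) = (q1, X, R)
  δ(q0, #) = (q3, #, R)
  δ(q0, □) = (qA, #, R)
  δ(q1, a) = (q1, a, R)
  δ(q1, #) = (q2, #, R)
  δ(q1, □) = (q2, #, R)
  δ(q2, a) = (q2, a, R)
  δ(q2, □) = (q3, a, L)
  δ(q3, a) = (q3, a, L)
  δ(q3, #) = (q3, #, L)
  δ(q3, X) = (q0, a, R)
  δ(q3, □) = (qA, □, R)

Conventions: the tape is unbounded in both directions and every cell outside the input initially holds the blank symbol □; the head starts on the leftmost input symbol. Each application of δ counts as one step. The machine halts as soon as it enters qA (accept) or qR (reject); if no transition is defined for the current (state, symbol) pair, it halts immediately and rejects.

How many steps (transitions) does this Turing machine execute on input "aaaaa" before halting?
Trace (configuration after each step, as tape_left[state]tape_right with head position):
Step 0: [q0]aaaaa (head at position 0)
Step 1: X[q1]aaaa (head 1)
Step 2: Xa[q1]aaa (head 2)
Step 3: Xaa[q1]aa (head 3)
Step 4: Xaaa[q1]a (head 4)
Step 5: Xaaaa[q1]□ (head 5)
Step 6: Xaaaa#[q2]□ (head 6)
Step 7: Xaaaa[q3]#a (head 5)
Step 8: Xaaa[q3]a#a (head 4)
Step 9: Xaa[q3]aa#a (head 3)
Step 10: Xa[q3]aaa#a (head 2)
Step 11: X[q3]aaaa#a (head 1)
Step 12: [q3]Xaaaa#a (head 0)
Step 13: a[q0]aaaa#a (head 1)
Step 14: aX[q1]aaa#a (head 2)
Step 15: aXa[q1]aa#a (head 3)
Step 16: aXaa[q1]a#a (head 4)
Step 17: aXaaa[q1]#a (head 5)
Step 18: aXaaa#[q2]a (head 6)
Step 19: aXaaa#a[q2]□ (head 7)
Step 20: aXaaa#[q3]aa (head 6)
Step 21: aXaaa[q3]#aa (head 5)
Step 22: aXaa[q3]a#aa (head 4)
Step 23: aXa[q3]aa#aa (head 3)
Step 24: aX[q3]aaa#aa (head 2)
Step 25: a[q3]Xaaa#aa (head 1)
Step 26: aa[q0]aaa#aa (head 2)
Step 27: aaX[q1]aa#aa (head 3)
Step 28: aaXa[q1]a#aa (head 4)
Step 29: aaXaa[q1]#aa (head 5)
Step 30: aaXaa#[q2]aa (head 6)
Step 31: aaXaa#a[q2]a (head 7)
Step 32: aaXaa#aa[q2]□ (head 8)
Step 33: aaXaa#a[q3]aa (head 7)
Step 34: aaXaa#[q3]aaa (head 6)
Step 35: aaXaa[q3]#aaa (head 5)
Step 36: aaXa[q3]a#aaa (head 4)
Step 37: aaX[q3]aa#aaa (head 3)
Step 38: aa[q3]Xaa#aaa (head 2)
Step 39: aaa[q0]aa#aaa (head 3)
Step 40: aaaX[q1]a#aaa (head 4)
Step 41: aaaXa[q1]#aaa (head 5)
Step 42: aaaXa#[q2]aaa (head 6)
Step 43: aaaXa#a[q2]aa (head 7)
Step 44: aaaXa#aa[q2]a (head 8)
Step 45: aaaXa#aaa[q2]□ (head 9)
Step 46: aaaXa#aa[q3]aa (head 8)
Step 47: aaaXa#a[q3]aaa (head 7)
Step 48: aaaXa#[q3]aaaa (head 6)
Step 49: aaaXa[q3]#aaaa (head 5)
Step 50: aaaX[q3]a#aaaa (head 4)
Step 51: aaa[q3]Xa#aaaa (head 3)
Step 52: aaaa[q0]a#aaaa (head 4)
Step 53: aaaaX[q1]#aaaa (head 5)
Step 54: aaaaX#[q2]aaaa (head 6)
Step 55: aaaaX#a[q2]aaa (head 7)
Step 56: aaaaX#aa[q2]aa (head 8)
Step 57: aaaaX#aaa[q2]a (head 9)
Step 58: aaaaX#aaaa[q2]□ (head 10)
Step 59: aaaaX#aaa[q3]aa (head 9)
Step 60: aaaaX#aa[q3]aaa (head 8)
Step 61: aaaaX#a[q3]aaaa (head 7)
Step 62: aaaaX#[q3]aaaaa (head 6)
Step 63: aaaaX[q3]#aaaaa (head 5)
Step 64: aaaa[q3]X#aaaaa (head 4)
Step 65: aaaaa[q0]#aaaaa (head 5)
Step 66: aaaaa#[q3]aaaaa (head 6)
Step 67: aaaaa[q3]#aaaaa (head 5)
Step 68: aaaa[q3]a#aaaaa (head 4)
Step 69: aaa[q3]aa#aaaaa (head 3)
Step 70: aa[q3]aaa#aaaaa (head 2)
Step 71: a[q3]aaaa#aaaaa (head 1)
Step 72: [q3]aaaaa#aaaaa (head 0)
Step 73: [q3]□aaaaa#aaaaa (head -1)
Step 74: □[qA]aaaaa#aaaaa (head 0)
The machine is in qA, so it halts and accepts.
Number of transitions executed: 74.

Final answer: 74 steps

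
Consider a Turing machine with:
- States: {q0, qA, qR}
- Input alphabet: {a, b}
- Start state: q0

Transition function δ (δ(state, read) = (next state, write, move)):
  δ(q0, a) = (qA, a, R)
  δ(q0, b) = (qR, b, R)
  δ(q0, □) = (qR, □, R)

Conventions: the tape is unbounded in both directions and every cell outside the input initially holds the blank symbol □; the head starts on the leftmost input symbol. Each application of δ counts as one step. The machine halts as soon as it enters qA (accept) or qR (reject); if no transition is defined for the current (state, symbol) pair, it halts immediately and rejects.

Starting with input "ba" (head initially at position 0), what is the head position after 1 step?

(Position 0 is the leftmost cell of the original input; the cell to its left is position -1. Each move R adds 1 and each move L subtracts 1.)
Step 0: [q0]ba (head at position 0)
Step 1: δ(q0, b) = (qR, b, R)  ⊢  b[qR]a (head at position 1)
Head position after 1 step: 1

Final answer: Position 1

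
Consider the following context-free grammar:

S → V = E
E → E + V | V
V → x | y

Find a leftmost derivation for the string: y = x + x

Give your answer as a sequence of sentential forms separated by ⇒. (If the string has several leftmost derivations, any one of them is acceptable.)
Start with S.
Step 1: the leftmost non-terminal is S; apply S → V = E:  V = E
Step 2: the leftmost non-terminal is V; apply V → y:  y = E
Step 3: the leftmost non-terminal is E; apply E → E + V:  y = E + V
Step 4: the leftmost non-terminal is E; apply E → V:  y = V + V
Step 5: the leftmost non-terminal is V; apply V → x:  y = x + V
Step 6: the leftmost non-terminal is V; apply V → x:  y = x + x

Final answer: S ⇒ V = E ⇒ y = E ⇒ y = E + V ⇒ y = V + V ⇒ y = x + V ⇒ y = x + x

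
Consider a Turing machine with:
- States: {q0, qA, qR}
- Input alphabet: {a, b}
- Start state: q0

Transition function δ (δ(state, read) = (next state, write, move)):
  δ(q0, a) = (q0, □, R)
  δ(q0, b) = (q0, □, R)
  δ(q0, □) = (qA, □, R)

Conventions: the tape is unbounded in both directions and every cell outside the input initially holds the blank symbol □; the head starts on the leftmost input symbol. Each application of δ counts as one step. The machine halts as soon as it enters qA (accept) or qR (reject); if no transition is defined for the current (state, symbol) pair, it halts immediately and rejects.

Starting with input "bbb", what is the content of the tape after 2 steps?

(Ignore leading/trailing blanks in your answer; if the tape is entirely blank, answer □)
Step 0: [q0]bbb (head at position 0)
Step 1: δ(q0, b) = (q0, □, R)  ⊢  □[q0]bb (head at position 1)
Step 2: δ(q0, b) = (q0, □, R)  ⊢  □□[q0]b (head at position 2)
Tape after 2 steps (ignoring surrounding blanks): b

Final answer: Tape: b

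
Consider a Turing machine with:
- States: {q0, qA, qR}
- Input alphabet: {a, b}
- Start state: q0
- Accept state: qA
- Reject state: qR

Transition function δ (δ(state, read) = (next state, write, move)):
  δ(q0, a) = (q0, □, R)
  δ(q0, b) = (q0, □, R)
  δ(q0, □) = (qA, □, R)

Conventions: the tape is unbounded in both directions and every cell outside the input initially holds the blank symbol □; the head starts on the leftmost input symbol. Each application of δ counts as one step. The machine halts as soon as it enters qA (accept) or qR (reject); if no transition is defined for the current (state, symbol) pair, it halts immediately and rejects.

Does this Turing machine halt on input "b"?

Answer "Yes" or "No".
Step 0: [q0]b (head at position 0)
Step 1: δ(q0, b) = (q0, □, R)  ⊢  □[q0]□ (head at position 1)
Step 2: δ(q0, □) = (qA, □, R)  ⊢  □□[qA]□ (head at position 2)
The machine is in qA, so it halts and accepts.
It halts after 2 steps.

Final answer: Yes - halts after 2 steps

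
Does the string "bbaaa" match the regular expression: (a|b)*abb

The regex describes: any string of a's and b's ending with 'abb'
No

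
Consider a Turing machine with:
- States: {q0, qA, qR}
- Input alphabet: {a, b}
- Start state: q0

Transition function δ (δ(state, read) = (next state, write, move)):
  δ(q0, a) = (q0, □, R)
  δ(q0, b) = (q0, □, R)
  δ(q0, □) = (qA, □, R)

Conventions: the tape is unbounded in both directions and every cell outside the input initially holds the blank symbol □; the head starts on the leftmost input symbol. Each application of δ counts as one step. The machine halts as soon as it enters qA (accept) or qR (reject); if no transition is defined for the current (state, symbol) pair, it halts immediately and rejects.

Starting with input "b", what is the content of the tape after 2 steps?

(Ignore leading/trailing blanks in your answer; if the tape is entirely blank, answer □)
Step 0: [q0]b (head at position 0)
Step 1: δ(q0, b) = (q0, □, R)  ⊢  □[q0]□ (head at position 1)
Step 2: δ(q0, □) = (qA, □, R)  ⊢  □□[qA]□ (head at position 2)
Tape after 2 steps (ignoring surrounding blanks): □

Final answer: Tape: □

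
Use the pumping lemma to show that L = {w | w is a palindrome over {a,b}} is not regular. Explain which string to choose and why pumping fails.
Language: L = {w | w is a palindrome over {a,b}} (strings that read the same forwards and backwards)
Step 1: Assume for contradiction that L is regular, with pumping length p.
Step 2: Choose s = a^p b a^p. Then s ∈ L (it reads the same forwards and backwards) and |s| ≥ p.
Step 3: Consider any decomposition s = xyz with |xy| ≤ p and |y| > 0. Since |xy| ≤ p and the first p symbols of s are all a's, y = a^k for some k with 1 ≤ k ≤ p.
Step 4: Pumping up (i = 2): xy²z = a^(p+k) b a^p. Its reverse is a^p b a^(p+k) ≠ a^(p+k) b a^p (the single b is no longer in the middle), so xy²z is not a palindrome and xy²z ∉ L.
This contradicts the pumping lemma, so L is not regular.

Final answer: Choose s = a^p b a^p. Since |xy| ≤ p, y = a^k with k ≥ 1. Then xy²z = a^(p+k) b a^p is not a palindrome, so ∉ L.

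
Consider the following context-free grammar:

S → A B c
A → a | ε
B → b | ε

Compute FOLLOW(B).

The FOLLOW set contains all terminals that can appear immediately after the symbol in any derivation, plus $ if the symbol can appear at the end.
B occurs in S → A B c, immediately followed by the terminal c. So FOLLOW(B) = {c}.

Final answer: {c}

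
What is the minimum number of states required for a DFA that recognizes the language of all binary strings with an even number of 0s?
Language: binary strings with an even number of 0s
Lower bound (Myhill–Nerode): the prefixes ε, 0 are pairwise distinguishable:
  ε vs 0: suffix ε distinguishes them (ε has zero 0s (accepted), 0 has one 0 (rejected))
So any DFA needs at least 2 states.
Upper bound: a DFA with 2 states exists (one state per class above).
Minimum states: 2

Final answer: 2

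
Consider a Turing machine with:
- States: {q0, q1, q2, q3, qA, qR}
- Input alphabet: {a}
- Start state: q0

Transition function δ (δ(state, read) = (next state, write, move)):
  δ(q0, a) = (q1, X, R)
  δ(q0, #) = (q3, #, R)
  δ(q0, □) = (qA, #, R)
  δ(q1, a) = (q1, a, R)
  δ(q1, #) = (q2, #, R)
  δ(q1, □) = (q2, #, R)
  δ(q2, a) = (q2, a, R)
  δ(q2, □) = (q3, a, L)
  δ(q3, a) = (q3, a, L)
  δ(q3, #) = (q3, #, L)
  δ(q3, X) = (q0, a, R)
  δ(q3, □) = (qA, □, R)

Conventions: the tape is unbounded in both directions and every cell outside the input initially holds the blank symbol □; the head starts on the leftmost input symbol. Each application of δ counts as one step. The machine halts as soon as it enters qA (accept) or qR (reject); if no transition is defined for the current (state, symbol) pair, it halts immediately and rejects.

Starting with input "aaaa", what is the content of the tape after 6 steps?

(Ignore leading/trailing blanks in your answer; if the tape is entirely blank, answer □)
Step 0: [q0]aaaa (head at position 0)
Step 1: δ(q0, a) = (q1, X, R)  ⊢  X[q1]aaa (head at position 1)
Step 2: δ(q1, a) = (q1, a, R)  ⊢  Xa[q1]aa (head at position 2)
Step 3: δ(q1, a) = (q1, a, R)  ⊢  Xaa[q1]a (head at position 3)
Step 4: δ(q1, a) = (q1, a, R)  ⊢  Xaaa[q1]□ (head at position 4)
Step 5: δ(q1, □) = (q2, #, R)  ⊢  Xaaa#[q2]□ (head at position 5)
Step 6: δ(q2, □) = (q3, a, L)  ⊢  Xaaa[q3]#a (head at position 4)
Tape after 6 steps (ignoring surrounding blanks): Xaaa#a

Final answer: Tape: Xaaa#a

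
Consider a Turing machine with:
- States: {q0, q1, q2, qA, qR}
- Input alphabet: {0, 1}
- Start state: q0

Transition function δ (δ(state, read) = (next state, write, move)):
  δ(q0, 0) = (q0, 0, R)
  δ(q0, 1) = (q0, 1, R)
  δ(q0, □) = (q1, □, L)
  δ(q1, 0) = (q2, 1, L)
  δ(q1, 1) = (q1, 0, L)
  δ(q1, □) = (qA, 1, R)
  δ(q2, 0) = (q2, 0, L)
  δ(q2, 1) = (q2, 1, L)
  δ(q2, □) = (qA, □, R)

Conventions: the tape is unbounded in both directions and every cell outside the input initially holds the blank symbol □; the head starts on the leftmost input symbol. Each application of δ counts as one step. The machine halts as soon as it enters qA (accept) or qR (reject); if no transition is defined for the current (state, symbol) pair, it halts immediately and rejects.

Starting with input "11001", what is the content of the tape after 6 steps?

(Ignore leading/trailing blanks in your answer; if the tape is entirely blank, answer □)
Step 0: [q0]11001 (head at position 0)
Step 1: δ(q0, 1) = (q0, 1, R)  ⊢  1[q0]1001 (head at position 1)
Step 2: δ(q0, 1) = (q0, 1, R)  ⊢  11[q0]001 (head at position 2)
Step 3: δ(q0, 0) = (q0, 0, R)  ⊢  110[q0]01 (head at position 3)
Step 4: δ(q0, 0) = (q0, 0, R)  ⊢  1100[q0]1 (head at position 4)
Step 5: δ(q0, 1) = (q0, 1, R)  ⊢  11001[q0]□ (head at position 5)
Step 6: δ(q0, □) = (q1, □, L)  ⊢  1100[q1]1□ (head at position 4)
Tape after 6 steps (ignoring surrounding blanks): 11001

Final answer: Tape: 11001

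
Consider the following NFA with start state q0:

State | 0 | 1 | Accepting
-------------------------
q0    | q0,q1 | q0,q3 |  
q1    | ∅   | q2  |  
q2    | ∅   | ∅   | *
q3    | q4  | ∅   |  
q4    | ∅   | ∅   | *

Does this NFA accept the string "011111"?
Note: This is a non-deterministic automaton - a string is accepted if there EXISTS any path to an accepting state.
Track the set of states the NFA could be in: start {q0}
Read '0': {q0} → {q0, q1}
Read '1': {q0, q1} → {q0, q2, q3}
Read '1': {q0, q2, q3} → {q0, q3}
Read '1': {q0, q3} → {q0, q3}
Read '1': {q0, q3} → {q0, q3}
Read '1': {q0, q3} → {q0, q3}
Final set {q0, q3} contains no accepting state → rejected.

Final answer: No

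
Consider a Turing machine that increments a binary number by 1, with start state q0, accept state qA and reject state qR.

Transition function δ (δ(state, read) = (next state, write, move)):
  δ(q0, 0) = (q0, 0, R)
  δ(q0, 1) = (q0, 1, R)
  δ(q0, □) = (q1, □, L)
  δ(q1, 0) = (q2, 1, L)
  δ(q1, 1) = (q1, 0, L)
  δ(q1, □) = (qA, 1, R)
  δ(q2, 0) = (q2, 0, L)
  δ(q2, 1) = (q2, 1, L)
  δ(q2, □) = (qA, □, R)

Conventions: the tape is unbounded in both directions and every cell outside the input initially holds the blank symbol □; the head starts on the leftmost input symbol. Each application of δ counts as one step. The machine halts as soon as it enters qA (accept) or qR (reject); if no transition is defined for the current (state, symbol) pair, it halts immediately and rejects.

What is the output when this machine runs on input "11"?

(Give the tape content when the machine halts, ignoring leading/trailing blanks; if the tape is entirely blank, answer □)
Step 0: [q0]11 (head at position 0)
Step 1: δ(q0, 1) = (q0, 1, R)  ⊢  1[q0]1 (head at position 1)
Step 2: δ(q0, 1) = (q0, 1, R)  ⊢  11[q0]□ (head at position 2)
Step 3: δ(q0, □) = (q1, □, L)  ⊢  1[q1]1□ (head at position 1)
Step 4: δ(q1, 1) = (q1, 0, L)  ⊢  [q1]10□ (head at position 0)
Step 5: δ(q1, 1) = (q1, 0, L)  ⊢  [q1]□00□ (head at position -1)
Step 6: δ(q1, □) = (qA, 1, R)  ⊢  1[qA]00□ (head at position 0)
The machine is in qA, so it halts and accepts.
Tape content when halted (ignoring surrounding blanks): 100

Final answer: Output: 100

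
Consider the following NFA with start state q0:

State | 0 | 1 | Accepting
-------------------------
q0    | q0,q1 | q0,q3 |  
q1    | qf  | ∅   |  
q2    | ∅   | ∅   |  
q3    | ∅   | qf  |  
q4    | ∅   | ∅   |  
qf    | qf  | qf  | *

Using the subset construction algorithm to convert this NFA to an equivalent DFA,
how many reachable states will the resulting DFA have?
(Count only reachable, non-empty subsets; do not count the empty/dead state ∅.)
Start subset: {q0}
{q0}: on 0 → {q0, q1}, on 1 → {q0, q3}
{q0, q1}: on 0 → {q0, q1, qf}, on 1 → {q0, q3}
{q0, q3}: on 0 → {q0, q1}, on 1 → {q0, q3, qf}
{q0, q1, qf}: on 0 → {q0, q1, qf}, on 1 → {q0, q3, qf}
{q0, q3, qf}: on 0 → {q0, q1, qf}, on 1 → {q0, q3, qf}
Reachable non-empty subsets: {q0}, {q0, q1}, {q0, q3}, {q0, q1, qf}, {q0, q3, qf} — 5 in total.

Final answer: 5 states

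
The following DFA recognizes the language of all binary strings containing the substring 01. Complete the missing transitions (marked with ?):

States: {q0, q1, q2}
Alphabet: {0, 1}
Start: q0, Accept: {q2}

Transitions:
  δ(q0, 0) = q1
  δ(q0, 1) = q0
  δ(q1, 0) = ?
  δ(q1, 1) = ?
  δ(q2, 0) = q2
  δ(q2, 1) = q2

What each state remembers (consistent with the given transitions and accept states):
  q0: 01 not seen yet and the last symbol was not 0
  q1: 01 not seen yet and the last symbol was 0
  q2: the substring 01 has already been seen
Filling in the missing entries:
  δ(q1, 0): in q1 (01 not seen yet and the last symbol was 0), after reading 0 we have: 01 not seen yet and the last symbol was 0 → q1
  δ(q1, 1): in q1 (01 not seen yet and the last symbol was 0), after reading 1 we have: the substring 01 has already been seen → q2

Final answer: δ(q1, 0) = q1; δ(q1, 1) = q2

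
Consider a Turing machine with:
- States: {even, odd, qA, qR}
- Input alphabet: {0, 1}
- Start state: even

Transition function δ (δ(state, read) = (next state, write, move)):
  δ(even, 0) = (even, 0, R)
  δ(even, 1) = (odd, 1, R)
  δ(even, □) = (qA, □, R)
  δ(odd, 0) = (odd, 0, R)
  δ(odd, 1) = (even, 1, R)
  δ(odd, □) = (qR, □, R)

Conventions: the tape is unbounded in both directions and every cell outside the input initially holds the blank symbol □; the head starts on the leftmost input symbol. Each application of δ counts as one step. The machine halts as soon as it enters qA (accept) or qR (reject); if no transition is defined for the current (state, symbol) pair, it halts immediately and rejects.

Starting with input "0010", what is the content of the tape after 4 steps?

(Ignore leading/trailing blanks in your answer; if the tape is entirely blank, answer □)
Step 0: [even]0010 (head at position 0)
Step 1: δ(even, 0) = (even, 0, R)  ⊢  0[even]010 (head at position 1)
Step 2: δ(even, 0) = (even, 0, R)  ⊢  00[even]10 (head at position 2)
Step 3: δ(even, 1) = (odd, 1, R)  ⊢  001[odd]0 (head at position 3)
Step 4: δ(odd, 0) = (odd, 0, R)  ⊢  0010[odd]□ (head at position 4)
Tape after 4 steps (ignoring surrounding blanks): 0010

Final answer: Tape: 0010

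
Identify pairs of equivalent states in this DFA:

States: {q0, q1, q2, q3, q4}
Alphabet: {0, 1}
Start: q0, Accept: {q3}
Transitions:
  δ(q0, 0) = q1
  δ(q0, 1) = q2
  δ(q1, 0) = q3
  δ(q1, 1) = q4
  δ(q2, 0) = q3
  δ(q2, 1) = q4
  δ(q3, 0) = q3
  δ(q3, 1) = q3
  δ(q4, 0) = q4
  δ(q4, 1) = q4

Using the table-filling algorithm:
Round 0 – mark pairs where exactly one state is accepting: (q0,q3), (q1,q3), (q2,q3), (q3,q4)
Round 1 – newly marked: (q0,q1) [on 0: q1 vs q3, already marked]; (q0,q2) [on 0: q1 vs q3, already marked]; (q1,q4) [on 0: q3 vs q4, already marked]; (q2,q4) [on 0: q3 vs q4, already marked]
Round 2 – newly marked: (q0,q4) [on 0: q1 vs q4, already marked]
No further pairs can be marked.
(q1, q2) unmarked: δ(q1,0)=q3, δ(q2,0)=q3; δ(q1,1)=q4, δ(q2,1)=q4 → equivalent
Equivalent pairs: (q1, q2)

Final answer: Equivalent pairs: (q1, q2)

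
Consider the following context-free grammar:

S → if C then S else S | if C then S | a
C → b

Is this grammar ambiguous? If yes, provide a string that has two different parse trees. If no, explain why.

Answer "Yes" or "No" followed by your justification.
The 'dangling else' can attach to either if. Two leftmost derivations of  if b then if b then a else a:
  (1) S ⇒ if C then S else S ⇒ if b then S else S ⇒ if b then if C then S else S ⇒ if b then if b then S else S ⇒ if b then if b then a else S ⇒ if b then if b then a else a   (else belongs to the outer if)
  (2) S ⇒ if C then S ⇒ if b then S ⇒ if b then if C then S else S ⇒ if b then if b then S else S ⇒ if b then if b then a else S ⇒ if b then if b then a else a   (else belongs to the inner if)
Two distinct parse trees for the same string, so the grammar is ambiguous.

Final answer: Yes - the string 'if b then if b then a else a' has two distinct leftmost derivations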